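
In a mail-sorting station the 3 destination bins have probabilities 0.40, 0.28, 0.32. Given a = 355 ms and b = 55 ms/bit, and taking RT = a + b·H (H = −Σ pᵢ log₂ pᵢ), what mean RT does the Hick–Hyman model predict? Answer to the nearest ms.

441 ms

H = 0.40·log₂(1/0.40) + 0.28·log₂(1/0.28) + 0.32·log₂(1/0.32) = 1.5690 bits.
RT = 355 + 55 × 1.5690 = 441.30 ms.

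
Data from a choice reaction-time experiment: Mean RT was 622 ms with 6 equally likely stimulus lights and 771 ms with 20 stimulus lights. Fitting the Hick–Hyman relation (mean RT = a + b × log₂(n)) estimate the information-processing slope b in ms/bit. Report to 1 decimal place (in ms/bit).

b = (RT₂ − RT₁)/(log₂ n₂ − log₂ n₁) = (771 − 622)/(4.3219 − 2.5850) = 85.782 ms/bit.

85.8 ms/bit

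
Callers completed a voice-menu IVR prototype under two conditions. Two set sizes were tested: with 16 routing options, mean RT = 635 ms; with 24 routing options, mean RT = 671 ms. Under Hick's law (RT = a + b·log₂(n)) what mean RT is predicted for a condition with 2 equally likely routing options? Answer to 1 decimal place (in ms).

With log₂ n on the abscissa the relation is linear; from the two conditions:
  b = (671 − 635) / (log₂ 24 − log₂ 16) = 36 / (4.5850 − 4) = 61.542 ms/bit
  a = 635 − 61.542 × 4 = 388.830 ms
Then RT(2) = 388.830 + 61.542 × log₂ 2 = 388.830 + 61.542 × 1 ≈ 450.373 ms.

450.4 ms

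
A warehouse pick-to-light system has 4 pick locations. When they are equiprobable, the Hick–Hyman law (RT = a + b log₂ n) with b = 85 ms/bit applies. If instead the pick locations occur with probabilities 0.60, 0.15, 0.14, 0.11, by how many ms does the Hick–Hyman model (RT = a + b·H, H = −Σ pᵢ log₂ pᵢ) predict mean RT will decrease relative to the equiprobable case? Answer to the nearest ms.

Equiprobable entropy H₀ = log₂ 4 = 2.0000 bits.
Skewed entropy H = −Σ pᵢ log₂ pᵢ = 1.6001 bits.
ΔRT = b·(H₀ − H) = 85 × 0.3999 = 33.99 ms.

34 ms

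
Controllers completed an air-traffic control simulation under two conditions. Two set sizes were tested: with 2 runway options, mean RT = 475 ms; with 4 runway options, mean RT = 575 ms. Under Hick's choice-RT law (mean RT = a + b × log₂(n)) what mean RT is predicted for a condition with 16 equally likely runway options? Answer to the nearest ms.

Fit slope and intercept:
  b = (575 − 475) / (log₂ 4 − log₂ 2) = 100 / (2 − 1) = 100 ms/bit
  a = 475 − 100 × 1 = 375 ms
Then RT(16) = 375 + 100 × log₂ 16 = 375 + 100 × 4 ≈ 775.000 ms.

775 ms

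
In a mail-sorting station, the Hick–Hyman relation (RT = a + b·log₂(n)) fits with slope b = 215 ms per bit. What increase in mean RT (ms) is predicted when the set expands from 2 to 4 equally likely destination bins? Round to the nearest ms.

215 ms

ΔRT = (a + b log₂ n₂) − (a + b log₂ n₁) = b·(log₂ n₂ − log₂ n₁).
log₂(4) − log₂(2) = log₂(4/2) = log₂(2) = 1.
ΔRT = 215 × 1.0000 = 215.000 ms.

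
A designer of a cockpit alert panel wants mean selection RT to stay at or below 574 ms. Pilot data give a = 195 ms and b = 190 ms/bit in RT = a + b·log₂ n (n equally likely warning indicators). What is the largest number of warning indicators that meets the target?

190·log₂ n ≤ 574 − 195 = 379, giving log₂ n ≤ 1.9947 and n ≤ 3.985. The largest whole number is 3.

3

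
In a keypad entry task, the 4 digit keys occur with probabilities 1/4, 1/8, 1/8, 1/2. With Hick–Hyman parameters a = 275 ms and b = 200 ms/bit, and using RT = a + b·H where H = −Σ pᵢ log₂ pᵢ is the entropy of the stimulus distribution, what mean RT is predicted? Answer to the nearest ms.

625 ms

Each term −pᵢ log₂ pᵢ: 0.25·2 + 0.125·3 + 0.125·3 + 0.5·1; summed, H = 1.750 bits.
Mean RT = a + bH = 275 + 200·1.750 = 625.00 ms.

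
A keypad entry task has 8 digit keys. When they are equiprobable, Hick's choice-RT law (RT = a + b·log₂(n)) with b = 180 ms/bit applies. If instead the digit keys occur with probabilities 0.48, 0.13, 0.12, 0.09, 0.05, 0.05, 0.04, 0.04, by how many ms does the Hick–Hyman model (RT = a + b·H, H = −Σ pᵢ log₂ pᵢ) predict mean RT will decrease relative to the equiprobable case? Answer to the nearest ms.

113 ms

Equiprobable entropy H₀ = log₂ 8 = 3.0000 bits.
Skewed entropy H = −Σ pᵢ log₂ pᵢ = 2.3743 bits.
ΔRT = b·(H₀ − H) = 180 × 0.6257 = 112.62 ms.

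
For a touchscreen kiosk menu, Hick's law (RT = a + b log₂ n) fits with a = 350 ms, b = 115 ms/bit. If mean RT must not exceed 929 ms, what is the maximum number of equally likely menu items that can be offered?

32

Set 350 + 115·log₂ n ≤ 929 → log₂ n ≤ (929 − 350)/115 = 5.0348.
So n ≤ 2^5.0348 = 32.781; the largest integer n is 32.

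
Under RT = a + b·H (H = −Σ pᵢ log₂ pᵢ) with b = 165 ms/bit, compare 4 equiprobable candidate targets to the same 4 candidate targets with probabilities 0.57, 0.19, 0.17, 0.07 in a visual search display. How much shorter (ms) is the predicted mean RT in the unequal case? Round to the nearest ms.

63 ms

Equiprobable entropy H₀ = log₂ 4 = 2.0000 bits.
Skewed entropy H = −Σ pᵢ log₂ pᵢ = 1.6206 bits.
ΔRT = b·(H₀ − H) = 165 × 0.3794 = 62.60 ms.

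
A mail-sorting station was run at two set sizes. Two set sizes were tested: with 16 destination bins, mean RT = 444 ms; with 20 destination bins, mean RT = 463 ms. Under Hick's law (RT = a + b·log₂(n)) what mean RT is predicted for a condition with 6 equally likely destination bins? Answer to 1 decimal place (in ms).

360.5 ms

With log₂ n on the abscissa the relation is linear; from the two conditions:
  b = (463 − 444) / (log₂ 20 − log₂ 16) = 19 / (4.3219 − 4) = 59.019 ms/bit
  a = 444 − 59.019 × 4 = 207.922 ms
Then RT(6) = 207.922 + 59.019 × log₂ 6 = 207.922 + 59.019 × 2.5850 ≈ 360.485 ms.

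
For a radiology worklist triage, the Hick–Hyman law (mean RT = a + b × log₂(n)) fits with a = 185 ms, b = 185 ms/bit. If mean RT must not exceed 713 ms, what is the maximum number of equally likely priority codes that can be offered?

Set 185 + 185·log₂ n ≤ 713 → log₂ n ≤ (713 − 185)/185 = 2.8541.
So n ≤ 2^2.8541 = 7.230; the largest integer n is 7.

7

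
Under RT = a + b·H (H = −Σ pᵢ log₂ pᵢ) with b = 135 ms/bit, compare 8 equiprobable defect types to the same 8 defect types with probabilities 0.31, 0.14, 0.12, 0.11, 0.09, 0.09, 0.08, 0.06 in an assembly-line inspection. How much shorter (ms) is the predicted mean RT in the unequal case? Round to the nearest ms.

Equiprobable entropy H₀ = log₂ 8 = 3.0000 bits.
Skewed entropy H = −Σ pᵢ log₂ pᵢ = 2.7986 bits.
ΔRT = b·(H₀ − H) = 135 × 0.2014 = 27.19 ms.

27 ms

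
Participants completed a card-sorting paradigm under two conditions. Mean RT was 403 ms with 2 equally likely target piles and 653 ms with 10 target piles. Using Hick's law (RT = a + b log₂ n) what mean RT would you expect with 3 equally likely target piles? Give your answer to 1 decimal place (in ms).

Fit slope and intercept:
  b = (653 − 403) / (log₂ 10 − log₂ 2) = 250 / (3.3219 − 1) = 107.669 ms/bit
  a = 403 − 107.669 × 1 = 295.331 ms
Then RT(3) = 295.331 + 107.669 × log₂ 3 = 295.331 + 107.669 × 1.5850 ≈ 465.982 ms.

466.0 ms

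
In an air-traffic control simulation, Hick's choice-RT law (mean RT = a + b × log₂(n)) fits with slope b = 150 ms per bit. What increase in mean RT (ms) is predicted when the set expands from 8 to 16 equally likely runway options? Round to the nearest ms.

150 ms

The intercept a cancels: ΔRT = b·(log₂ n₂ − log₂ n₁) = b·log₂(n₂/n₁).
log₂(16) − log₂(8) = log₂(16/8) = log₂(2) = 1.
ΔRT = 150 × 1.0000 = 150.000 ms.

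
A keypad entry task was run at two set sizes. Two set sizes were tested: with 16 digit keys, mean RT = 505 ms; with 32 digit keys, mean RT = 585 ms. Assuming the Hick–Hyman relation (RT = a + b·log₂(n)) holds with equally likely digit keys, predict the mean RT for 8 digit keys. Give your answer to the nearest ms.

425 ms

Fit slope and intercept:
  b = (585 − 505) / (log₂ 32 − log₂ 16) = 80 / (5 − 4) = 80 ms/bit
  a = 505 − 80 × 4 = 185 ms
Then RT(8) = 185 + 80 × log₂ 8 = 185 + 80 × 3 ≈ 425.000 ms.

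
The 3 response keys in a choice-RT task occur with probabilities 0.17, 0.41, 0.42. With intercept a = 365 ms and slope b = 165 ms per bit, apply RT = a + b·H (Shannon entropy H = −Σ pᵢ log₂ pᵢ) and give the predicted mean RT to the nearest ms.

H = 0.17·log₂(1/0.17) + 0.41·log₂(1/0.41) + 0.42·log₂(1/0.42) = 1.4876 bits.
RT = 365 + 165 × 1.4876 = 610.46 ms.

610 ms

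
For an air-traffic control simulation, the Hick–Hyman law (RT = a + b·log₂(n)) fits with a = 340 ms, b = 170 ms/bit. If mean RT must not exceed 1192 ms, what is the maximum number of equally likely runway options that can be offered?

Information budget: (1192 − 340)/170 = 5.0118 bits, so n ≤ 2^5.0118 = 32.262 → at most 32.

32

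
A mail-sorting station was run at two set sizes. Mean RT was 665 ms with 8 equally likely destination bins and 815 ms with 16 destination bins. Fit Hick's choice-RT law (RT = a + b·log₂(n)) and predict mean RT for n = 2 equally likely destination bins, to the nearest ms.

RT is linear in log₂ n, so two points fix the line:
  b = (815 − 665) / (log₂ 16 − log₂ 8) = 150 / (4 − 3) = 150 ms/bit
  a = 665 − 150 × 3 = 215 ms
Then RT(2) = 215 + 150 × log₂ 2 = 215 + 150 × 1 ≈ 365.000 ms.

365 ms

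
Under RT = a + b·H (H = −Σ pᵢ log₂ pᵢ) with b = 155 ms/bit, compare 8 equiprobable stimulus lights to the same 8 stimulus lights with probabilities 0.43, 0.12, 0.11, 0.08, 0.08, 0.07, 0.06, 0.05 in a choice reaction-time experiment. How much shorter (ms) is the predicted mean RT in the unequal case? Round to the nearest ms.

Equiprobable entropy H₀ = log₂ 8 = 3.0000 bits.
Skewed entropy H = −Σ pᵢ log₂ pᵢ = 2.5521 bits.
ΔRT = b·(H₀ − H) = 155 × 0.4479 = 69.42 ms.

69 ms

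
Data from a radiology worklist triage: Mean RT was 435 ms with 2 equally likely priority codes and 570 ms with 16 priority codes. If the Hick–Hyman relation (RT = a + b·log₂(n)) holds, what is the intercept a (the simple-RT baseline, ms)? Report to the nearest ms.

The slope on a log₂ axis is (570 − 435) / (4 − 1) = 45 ms/bit.
Intercept: a = 435 − 45·log₂(2) = 390.000 ms.

390 ms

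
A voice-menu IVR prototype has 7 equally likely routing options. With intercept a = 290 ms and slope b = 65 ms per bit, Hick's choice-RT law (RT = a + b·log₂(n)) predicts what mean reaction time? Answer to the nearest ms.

472 ms

log₂(7) = 2.8074 bits, so RT = 290 + 65 × 2.8074 ≈ 472.478 ms.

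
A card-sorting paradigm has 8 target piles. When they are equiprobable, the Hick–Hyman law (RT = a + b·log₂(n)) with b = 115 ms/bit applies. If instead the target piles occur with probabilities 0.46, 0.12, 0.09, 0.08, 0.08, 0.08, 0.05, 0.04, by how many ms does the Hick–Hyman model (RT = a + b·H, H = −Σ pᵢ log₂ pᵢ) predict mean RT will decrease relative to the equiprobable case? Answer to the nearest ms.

61 ms

The RT saving is b·ΔH. Equiprobable H₀ = log₂(8) = 3.0000 bits; with the given probabilities H = 2.4714 bits.
b·(H₀ − H) = 115 × (3.0000 − 2.4714) = 60.79 ms.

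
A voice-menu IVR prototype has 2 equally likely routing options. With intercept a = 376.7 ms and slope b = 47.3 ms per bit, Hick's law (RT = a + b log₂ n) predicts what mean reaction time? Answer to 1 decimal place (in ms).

log₂(2) = 1 bits, so RT = 376.7 + 47.3 × 1 ≈ 424.000 ms.

424.0 ms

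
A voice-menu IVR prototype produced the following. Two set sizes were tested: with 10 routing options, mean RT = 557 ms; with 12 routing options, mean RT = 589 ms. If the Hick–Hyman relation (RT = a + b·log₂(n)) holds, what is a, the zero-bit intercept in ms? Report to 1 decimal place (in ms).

152.9 ms

Slope: b = (589 − 557) / (log₂ 12 − log₂ 10) = 32/0.2630 = 121.657 ms/bit.
a = RT₁ − b·log₂ n₁ = 557 − 121.657 × 3.3219 = 152.864 ms.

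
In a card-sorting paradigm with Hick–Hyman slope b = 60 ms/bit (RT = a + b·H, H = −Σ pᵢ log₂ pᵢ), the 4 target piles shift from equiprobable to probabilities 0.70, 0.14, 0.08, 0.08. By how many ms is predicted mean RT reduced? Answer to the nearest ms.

40 ms

The RT saving is b·ΔH. Equiprobable H₀ = log₂(4) = 2.0000 bits; with the given probabilities H = 1.3403 bits.
b·(H₀ − H) = 60 × (2.0000 − 1.3403) = 39.58 ms.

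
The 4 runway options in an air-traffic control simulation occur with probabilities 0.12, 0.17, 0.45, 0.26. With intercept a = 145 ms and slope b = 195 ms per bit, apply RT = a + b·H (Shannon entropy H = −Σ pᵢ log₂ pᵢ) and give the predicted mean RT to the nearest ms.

501 ms

H = 0.12·log₂(1/0.12) + 0.17·log₂(1/0.17) + 0.45·log₂(1/0.45) + 0.26·log₂(1/0.26) = 1.8253 bits.
RT = 145 + 195 × 1.8253 = 500.94 ms.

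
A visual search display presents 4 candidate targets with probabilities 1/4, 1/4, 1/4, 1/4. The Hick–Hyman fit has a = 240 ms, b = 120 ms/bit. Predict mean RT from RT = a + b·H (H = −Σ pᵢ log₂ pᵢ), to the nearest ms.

480 ms

H = −Σ pᵢ log₂ pᵢ = 0.25·2 + 0.25·2 + 0.25·2 + 0.25·2 = 2.000 bits.
RT = 240 + 120 × 2.000 = 480.00 ms.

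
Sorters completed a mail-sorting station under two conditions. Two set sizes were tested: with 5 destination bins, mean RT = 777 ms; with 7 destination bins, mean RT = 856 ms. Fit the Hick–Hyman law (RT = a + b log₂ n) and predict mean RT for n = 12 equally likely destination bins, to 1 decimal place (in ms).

982.6 ms

With log₂ n on the abscissa the relation is linear; from the two conditions:
  b = (856 − 777) / (log₂ 7 − log₂ 5) = 79 / (2.8074 − 2.3219) = 162.743 ms/bit
  a = 777 − 162.743 × 2.3219 = 399.122 ms
Then RT(12) = 399.122 + 162.743 × log₂ 12 = 399.122 + 162.743 × 3.5850 ≈ 982.550 ms.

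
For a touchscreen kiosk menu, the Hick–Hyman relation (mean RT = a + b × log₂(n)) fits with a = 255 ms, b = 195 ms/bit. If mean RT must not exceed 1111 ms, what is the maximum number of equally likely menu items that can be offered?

20

Information budget: (1111 − 255)/195 = 4.3897 bits, so n ≤ 2^4.3897 = 20.963 → at most 20.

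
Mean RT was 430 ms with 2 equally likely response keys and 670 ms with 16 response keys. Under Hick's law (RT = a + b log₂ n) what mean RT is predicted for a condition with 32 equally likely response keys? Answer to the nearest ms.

With log₂ n on the abscissa the relation is linear; from the two conditions:
  b = (670 − 430) / (log₂ 16 − log₂ 2) = 240 / (4 − 1) = 80 ms/bit
  a = 430 − 80 × 1 = 350 ms
Then RT(32) = 350 + 80 × log₂ 32 = 350 + 80 × 5 ≈ 750.000 ms.

750 ms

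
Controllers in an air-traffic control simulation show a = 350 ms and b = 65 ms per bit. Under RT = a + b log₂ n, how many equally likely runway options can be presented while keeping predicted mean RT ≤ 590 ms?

12

65·log₂ n ≤ 590 − 350 = 240, giving log₂ n ≤ 3.6923 and n ≤ 12.927. The largest whole number is 12.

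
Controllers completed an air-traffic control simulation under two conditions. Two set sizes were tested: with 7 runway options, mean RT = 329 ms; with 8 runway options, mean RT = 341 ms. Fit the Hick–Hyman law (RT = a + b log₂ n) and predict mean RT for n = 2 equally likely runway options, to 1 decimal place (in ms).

Solve the two-equation system in a and b:
  b = (341 − 329) / (log₂ 8 − log₂ 7) = 12 / (3 − 2.8074) = 62.291 ms/bit
  a = 329 − 62.291 × 2.8074 = 154.128 ms
Then RT(2) = 154.128 + 62.291 × log₂ 2 = 154.128 + 62.291 × 1 ≈ 216.419 ms.

216.4 ms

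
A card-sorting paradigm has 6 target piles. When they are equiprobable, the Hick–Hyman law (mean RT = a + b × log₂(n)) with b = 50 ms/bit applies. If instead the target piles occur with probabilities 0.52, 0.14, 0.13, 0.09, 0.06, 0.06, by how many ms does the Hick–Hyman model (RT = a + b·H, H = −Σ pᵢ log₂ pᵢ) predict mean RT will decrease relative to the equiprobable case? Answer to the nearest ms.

Equiprobable entropy H₀ = log₂ 6 = 2.5850 bits.
Skewed entropy H = −Σ pᵢ log₂ pᵢ = 2.0701 bits.
ΔRT = b·(H₀ − H) = 50 × 0.5149 = 25.75 ms.

26 ms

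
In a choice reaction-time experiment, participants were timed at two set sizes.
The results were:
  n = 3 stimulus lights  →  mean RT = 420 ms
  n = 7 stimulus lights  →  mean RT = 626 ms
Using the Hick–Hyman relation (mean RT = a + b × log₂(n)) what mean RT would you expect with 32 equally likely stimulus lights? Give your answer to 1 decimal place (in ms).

Solve the two-equation system in a and b:
  b = (626 − 420) / (log₂ 7 − log₂ 3) = 206 / (2.8074 − 1.5850) = 168.522 ms/bit
  a = 420 − 168.522 × 1.5850 = 152.899 ms
Then RT(32) = 152.899 + 168.522 × log₂ 32 = 152.899 + 168.522 × 5 ≈ 995.509 ms.

995.5 ms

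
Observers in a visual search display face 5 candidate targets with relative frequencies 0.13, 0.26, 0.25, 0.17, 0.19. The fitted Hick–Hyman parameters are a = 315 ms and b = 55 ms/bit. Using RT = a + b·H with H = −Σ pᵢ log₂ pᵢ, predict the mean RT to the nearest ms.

440 ms

Entropy contributions −pᵢ log₂ pᵢ: 0.3826, 0.5053, 0.5000, 0.4346, 0.4552; sum H = 2.2777 bits.
RT = a + bH = 315 + 55·2.2777 = 440.28 ms.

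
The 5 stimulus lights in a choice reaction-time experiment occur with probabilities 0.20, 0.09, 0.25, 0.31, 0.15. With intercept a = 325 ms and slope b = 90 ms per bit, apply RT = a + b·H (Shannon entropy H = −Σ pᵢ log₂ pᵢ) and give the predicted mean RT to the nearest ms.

524 ms

H = 0.20·log₂(1/0.20) + 0.09·log₂(1/0.09) + 0.25·log₂(1/0.25) + 0.31·log₂(1/0.31) + 0.15·log₂(1/0.15) = 2.2114 bits.
RT = 325 + 90 × 2.2114 = 524.02 ms.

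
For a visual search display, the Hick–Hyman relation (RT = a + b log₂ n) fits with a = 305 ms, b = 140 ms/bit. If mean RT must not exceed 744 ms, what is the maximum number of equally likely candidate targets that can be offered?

8

140·log₂ n ≤ 744 − 305 = 439, giving log₂ n ≤ 3.1357 and n ≤ 8.789. The largest whole number is 8.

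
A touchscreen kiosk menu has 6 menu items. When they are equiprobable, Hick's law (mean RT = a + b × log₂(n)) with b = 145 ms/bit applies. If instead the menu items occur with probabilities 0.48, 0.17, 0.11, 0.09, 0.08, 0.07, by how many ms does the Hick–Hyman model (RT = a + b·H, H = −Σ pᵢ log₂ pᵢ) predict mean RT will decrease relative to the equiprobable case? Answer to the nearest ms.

61 ms

Equiprobable entropy H₀ = log₂ 6 = 2.5850 bits.
Skewed entropy H = −Σ pᵢ log₂ pᵢ = 2.1659 bits.
ΔRT = b·(H₀ − H) = 145 × 0.4191 = 60.77 ms.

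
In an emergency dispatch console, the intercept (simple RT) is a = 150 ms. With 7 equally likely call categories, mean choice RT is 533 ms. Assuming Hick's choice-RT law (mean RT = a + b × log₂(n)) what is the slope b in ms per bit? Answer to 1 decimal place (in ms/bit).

log₂(7) = 2.8074 bits.
b = (RT − a)/log₂ n = (533 − 150) / 2.8074 = 136.427 ms/bit.

136.4 ms/bit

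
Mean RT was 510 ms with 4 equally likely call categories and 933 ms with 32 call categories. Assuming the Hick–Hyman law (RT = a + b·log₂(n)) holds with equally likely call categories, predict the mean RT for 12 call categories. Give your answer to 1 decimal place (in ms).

733.5 ms

With log₂ n on the abscissa the relation is linear; from the two conditions:
  b = (933 − 510) / (log₂ 32 − log₂ 4) = 423 / (5 − 2) = 141.000 ms/bit
  a = 510 − 141.000 × 2 = 228.000 ms
Then RT(12) = 228.000 + 141.000 × log₂ 12 = 228.000 + 141.000 × 3.5850 ≈ 733.480 ms.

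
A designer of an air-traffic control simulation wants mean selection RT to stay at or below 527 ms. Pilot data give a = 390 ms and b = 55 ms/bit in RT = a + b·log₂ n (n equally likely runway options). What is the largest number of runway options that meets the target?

5

Information budget: (527 − 390)/55 = 2.4909 bits, so n ≤ 2^2.4909 = 5.621 → at most 5.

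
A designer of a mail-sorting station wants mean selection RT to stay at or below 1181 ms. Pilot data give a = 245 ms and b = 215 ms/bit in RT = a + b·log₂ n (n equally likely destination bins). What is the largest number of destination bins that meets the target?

215·log₂ n ≤ 1181 − 245 = 936, giving log₂ n ≤ 4.3535 and n ≤ 20.442. The largest whole number is 20.

20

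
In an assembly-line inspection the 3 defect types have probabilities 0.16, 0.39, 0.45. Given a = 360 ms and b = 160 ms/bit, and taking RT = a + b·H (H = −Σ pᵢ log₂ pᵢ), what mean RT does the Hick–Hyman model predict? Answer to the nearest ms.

Entropy contributions −pᵢ log₂ pᵢ: 0.4230, 0.5298, 0.5184; sum H = 1.4712 bits.
RT = a + bH = 360 + 160·1.4712 = 595.39 ms.

595 ms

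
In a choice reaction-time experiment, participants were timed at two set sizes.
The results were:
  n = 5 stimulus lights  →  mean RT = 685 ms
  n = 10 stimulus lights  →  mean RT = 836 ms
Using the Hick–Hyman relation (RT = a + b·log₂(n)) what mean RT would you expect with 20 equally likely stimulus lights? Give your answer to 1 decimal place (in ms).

Fit slope and intercept:
  b = (836 − 685) / (log₂ 10 − log₂ 5) = 151 / (3.3219 − 2.3219) = 151.000 ms/bit
  a = 685 − 151.000 × 2.3219 = 334.389 ms
Then RT(20) = 334.389 + 151.000 × log₂ 20 = 334.389 + 151.000 × 4.3219 ≈ 987.000 ms.

987.0 ms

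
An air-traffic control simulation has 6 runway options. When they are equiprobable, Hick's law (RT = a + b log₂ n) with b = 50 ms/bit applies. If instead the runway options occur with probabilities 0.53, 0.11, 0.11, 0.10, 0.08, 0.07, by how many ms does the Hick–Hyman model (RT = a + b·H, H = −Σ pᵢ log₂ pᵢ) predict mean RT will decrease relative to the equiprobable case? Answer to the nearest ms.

Equiprobable entropy H₀ = log₂ 6 = 2.5850 bits.
Skewed entropy H = −Σ pᵢ log₂ pᵢ = 2.0783 bits.
ΔRT = b·(H₀ − H) = 50 × 0.5067 = 25.33 ms.

25 ms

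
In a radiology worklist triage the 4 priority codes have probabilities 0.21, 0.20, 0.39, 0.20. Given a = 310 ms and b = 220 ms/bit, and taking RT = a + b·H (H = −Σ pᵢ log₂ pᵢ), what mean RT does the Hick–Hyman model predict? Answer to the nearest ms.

735 ms

Entropy contributions −pᵢ log₂ pᵢ: 0.4728, 0.4644, 0.5298, 0.4644; sum H = 1.9314 bits.
RT = a + bH = 310 + 220·1.9314 = 734.91 ms.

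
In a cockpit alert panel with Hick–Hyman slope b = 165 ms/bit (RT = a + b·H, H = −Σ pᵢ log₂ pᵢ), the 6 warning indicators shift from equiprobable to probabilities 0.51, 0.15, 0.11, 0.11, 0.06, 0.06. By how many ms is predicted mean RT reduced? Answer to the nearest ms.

81 ms

The RT saving is b·ΔH. Equiprobable H₀ = log₂(6) = 2.5850 bits; with the given probabilities H = 2.0936 bits.
b·(H₀ − H) = 165 × (2.5850 − 2.0936) = 81.07 ms.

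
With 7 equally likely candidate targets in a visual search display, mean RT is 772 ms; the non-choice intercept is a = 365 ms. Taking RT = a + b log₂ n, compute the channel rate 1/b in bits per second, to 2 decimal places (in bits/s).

6.90 bits/s

Choice component = 772 − 365 = 407 ms over log₂(7) = 2.8074 bits.
b = 407 / 2.8074 = 144.976 ms/bit, so 1/b = 6.898 bits/s.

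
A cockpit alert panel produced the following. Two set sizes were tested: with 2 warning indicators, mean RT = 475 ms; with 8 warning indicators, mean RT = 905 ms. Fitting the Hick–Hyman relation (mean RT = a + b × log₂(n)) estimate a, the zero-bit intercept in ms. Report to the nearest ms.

260 ms

The slope on a log₂ axis is (905 − 475) / (3 − 1) = 215 ms/bit.
a = RT₁ − b·log₂ n₁ = 475 − 215 × 1 = 260.000 ms.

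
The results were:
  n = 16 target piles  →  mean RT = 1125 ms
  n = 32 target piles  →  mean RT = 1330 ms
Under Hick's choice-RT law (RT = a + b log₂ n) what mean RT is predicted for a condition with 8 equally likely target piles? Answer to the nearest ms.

Solve the two-equation system in a and b:
  b = (1330 − 1125) / (log₂ 32 − log₂ 16) = 205 / (5 − 4) = 205 ms/bit
  a = 1125 − 205 × 4 = 305 ms
Then RT(8) = 305 + 205 × log₂ 8 = 305 + 205 × 3 ≈ 920.000 ms.

920 ms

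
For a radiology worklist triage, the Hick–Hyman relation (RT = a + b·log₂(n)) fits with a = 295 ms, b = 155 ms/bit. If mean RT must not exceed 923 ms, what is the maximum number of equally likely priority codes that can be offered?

16

155·log₂ n ≤ 923 − 295 = 628, giving log₂ n ≤ 4.0516 and n ≤ 16.583. The largest whole number is 16.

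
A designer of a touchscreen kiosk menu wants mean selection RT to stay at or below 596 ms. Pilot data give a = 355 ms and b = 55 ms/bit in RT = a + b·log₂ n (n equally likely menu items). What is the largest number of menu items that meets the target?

20

Information budget: (596 − 355)/55 = 4.3818 bits, so n ≤ 2^4.3818 = 20.848 → at most 20.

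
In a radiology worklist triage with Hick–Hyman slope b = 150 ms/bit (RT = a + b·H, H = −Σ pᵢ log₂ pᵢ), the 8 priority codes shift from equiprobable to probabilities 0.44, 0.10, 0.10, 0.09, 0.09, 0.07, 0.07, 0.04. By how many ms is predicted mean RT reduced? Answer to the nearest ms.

70 ms

Equiprobable entropy H₀ = log₂ 8 = 3.0000 bits.
Skewed entropy H = −Σ pᵢ log₂ pᵢ = 2.5337 bits.
ΔRT = b·(H₀ − H) = 150 × 0.4663 = 69.94 ms.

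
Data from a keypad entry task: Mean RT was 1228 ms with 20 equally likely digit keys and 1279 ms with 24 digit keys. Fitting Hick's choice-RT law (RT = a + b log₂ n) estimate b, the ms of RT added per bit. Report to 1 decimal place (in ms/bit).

193.9 ms/bit

b = (RT₂ − RT₁)/(log₂ n₂ − log₂ n₁) = (1279 − 1228)/(4.5850 − 4.3219) = 193.891 ms/bit.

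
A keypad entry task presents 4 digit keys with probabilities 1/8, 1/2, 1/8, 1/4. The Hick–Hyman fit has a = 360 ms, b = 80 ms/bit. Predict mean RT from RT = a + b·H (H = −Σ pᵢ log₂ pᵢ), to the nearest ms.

500 ms

Each term −pᵢ log₂ pᵢ: 0.125·3 + 0.5·1 + 0.125·3 + 0.25·2; summed, H = 1.750 bits.
Mean RT = a + bH = 360 + 80·1.750 = 500.00 ms.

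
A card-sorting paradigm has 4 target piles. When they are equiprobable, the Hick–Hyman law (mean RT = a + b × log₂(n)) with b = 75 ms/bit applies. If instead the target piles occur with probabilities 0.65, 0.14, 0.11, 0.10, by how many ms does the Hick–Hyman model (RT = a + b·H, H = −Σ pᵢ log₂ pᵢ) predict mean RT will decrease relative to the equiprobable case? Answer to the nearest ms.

The RT saving is b·ΔH. Equiprobable H₀ = log₂(4) = 2.0000 bits; with the given probabilities H = 1.4836 bits.
b·(H₀ − H) = 75 × (2.0000 − 1.4836) = 38.73 ms.

39 ms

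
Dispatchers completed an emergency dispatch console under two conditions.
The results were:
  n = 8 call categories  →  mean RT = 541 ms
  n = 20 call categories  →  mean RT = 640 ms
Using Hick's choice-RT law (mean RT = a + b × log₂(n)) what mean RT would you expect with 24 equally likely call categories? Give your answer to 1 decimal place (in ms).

Fit slope and intercept:
  b = (640 − 541) / (log₂ 20 − log₂ 8) = 99 / (4.3219 − 3) = 74.891 ms/bit
  a = 541 − 74.891 × 3 = 316.328 ms
Then RT(24) = 316.328 + 74.891 × log₂ 24 = 316.328 + 74.891 × 4.5850 ≈ 659.699 ms.

659.7 ms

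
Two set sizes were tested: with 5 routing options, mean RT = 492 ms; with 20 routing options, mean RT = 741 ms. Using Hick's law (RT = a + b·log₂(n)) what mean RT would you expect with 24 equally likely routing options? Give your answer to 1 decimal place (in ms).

773.7 ms

RT is linear in log₂ n, so two points fix the line:
  b = (741 − 492) / (log₂ 20 − log₂ 5) = 249 / (4.3219 − 2.3219) = 124.500 ms/bit
  a = 492 − 124.500 × 2.3219 = 202.920 ms
Then RT(24) = 202.920 + 124.500 × log₂ 24 = 202.920 + 124.500 × 4.5850 ≈ 773.748 ms.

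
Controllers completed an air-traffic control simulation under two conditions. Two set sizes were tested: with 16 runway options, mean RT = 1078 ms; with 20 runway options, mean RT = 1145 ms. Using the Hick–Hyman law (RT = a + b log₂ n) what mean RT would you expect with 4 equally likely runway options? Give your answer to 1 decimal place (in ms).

Solve the two-equation system in a and b:
  b = (1145 − 1078) / (log₂ 20 − log₂ 16) = 67 / (4.3219 − 4) = 208.121 ms/bit
  a = 1078 − 208.121 × 4 = 245.516 ms
Then RT(4) = 245.516 + 208.121 × log₂ 4 = 245.516 + 208.121 × 2 ≈ 661.758 ms.

661.8 ms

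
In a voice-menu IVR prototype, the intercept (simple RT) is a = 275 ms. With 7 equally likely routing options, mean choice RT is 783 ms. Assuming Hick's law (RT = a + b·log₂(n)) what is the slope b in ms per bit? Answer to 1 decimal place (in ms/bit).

181.0 ms/bit

b = (783 − 275) / log₂(7) = 508 / 2.8074 = 180.953 ms/bit.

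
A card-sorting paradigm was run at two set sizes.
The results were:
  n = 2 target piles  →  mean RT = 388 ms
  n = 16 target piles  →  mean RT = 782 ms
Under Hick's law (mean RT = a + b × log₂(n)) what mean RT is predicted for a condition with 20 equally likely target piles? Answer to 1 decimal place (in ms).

824.3 ms

Solve the two-equation system in a and b:
  b = (782 − 388) / (log₂ 16 − log₂ 2) = 394 / (4 − 1) = 131.333 ms/bit
  a = 388 − 131.333 × 1 = 256.667 ms
Then RT(20) = 256.667 + 131.333 × log₂ 20 = 256.667 + 131.333 × 4.3219 ≈ 824.280 ms.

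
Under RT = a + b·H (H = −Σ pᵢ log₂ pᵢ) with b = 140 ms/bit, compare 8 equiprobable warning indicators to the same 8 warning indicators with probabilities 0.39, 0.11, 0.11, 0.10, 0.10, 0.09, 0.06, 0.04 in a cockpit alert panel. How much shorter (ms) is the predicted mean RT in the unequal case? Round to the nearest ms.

The RT saving is b·ΔH. Equiprobable H₀ = log₂(8) = 3.0000 bits; with the given probabilities H = 2.6367 bits.
b·(H₀ − H) = 140 × (3.0000 − 2.6367) = 50.86 ms.

51 ms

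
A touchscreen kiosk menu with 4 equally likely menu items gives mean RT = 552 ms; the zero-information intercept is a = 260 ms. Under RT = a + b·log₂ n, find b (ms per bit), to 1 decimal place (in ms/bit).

146.0 ms/bit

4 alternatives carry log₂ 4 = 2 bits; the choice cost is 552 − 260 = 292 ms, so b = 292/2 = 146.000 ms/bit.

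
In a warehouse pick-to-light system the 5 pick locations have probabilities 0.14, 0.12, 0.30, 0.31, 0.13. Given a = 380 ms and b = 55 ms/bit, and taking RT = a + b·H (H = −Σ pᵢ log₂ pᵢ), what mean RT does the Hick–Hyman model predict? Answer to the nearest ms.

Entropy contributions −pᵢ log₂ pᵢ: 0.3971, 0.3671, 0.5211, 0.5238, 0.3826; sum H = 2.1917 bits.
RT = a + bH = 380 + 55·2.1917 = 500.54 ms.

501 ms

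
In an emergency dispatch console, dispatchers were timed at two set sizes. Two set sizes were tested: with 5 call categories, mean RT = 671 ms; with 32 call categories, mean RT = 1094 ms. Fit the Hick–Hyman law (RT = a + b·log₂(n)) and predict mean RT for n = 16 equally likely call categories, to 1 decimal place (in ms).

RT is linear in log₂ n, so two points fix the line:
  b = (1094 − 671) / (log₂ 32 − log₂ 5) = 423 / (5 − 2.3219) = 157.949 ms/bit
  a = 671 − 157.949 × 2.3219 = 304.253 ms
Then RT(16) = 304.253 + 157.949 × log₂ 16 = 304.253 + 157.949 × 4 ≈ 936.051 ms.

936.1 ms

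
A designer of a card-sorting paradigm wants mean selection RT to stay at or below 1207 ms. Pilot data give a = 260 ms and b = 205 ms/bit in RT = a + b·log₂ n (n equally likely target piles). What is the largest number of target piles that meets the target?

Set 260 + 205·log₂ n ≤ 1207 → log₂ n ≤ (1207 − 260)/205 = 4.6195.
So n ≤ 2^4.6195 = 24.582; the largest integer n is 24.

24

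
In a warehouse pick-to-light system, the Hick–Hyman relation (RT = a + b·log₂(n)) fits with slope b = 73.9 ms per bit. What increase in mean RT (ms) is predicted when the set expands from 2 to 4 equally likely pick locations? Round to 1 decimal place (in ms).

73.9 ms

ΔRT = (a + b log₂ n₂) − (a + b log₂ n₁) = b·(log₂ n₂ − log₂ n₁).
log₂(4) − log₂(2) = log₂(4/2) = log₂(2) = 1.
ΔRT = 73.9 × 1.0000 = 73.900 ms.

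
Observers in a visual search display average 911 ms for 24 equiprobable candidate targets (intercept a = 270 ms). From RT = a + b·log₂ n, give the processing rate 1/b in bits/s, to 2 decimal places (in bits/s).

Choice component = 911 − 270 = 641 ms over log₂(24) = 4.5850 bits.
b = 641 / 4.5850 = 139.805 ms/bit, so 1/b = 7.153 bits/s.

7.15 bits/s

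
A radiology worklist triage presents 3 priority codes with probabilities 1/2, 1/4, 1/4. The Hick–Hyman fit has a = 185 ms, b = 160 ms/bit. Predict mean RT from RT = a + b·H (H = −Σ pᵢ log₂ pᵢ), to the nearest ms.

Each term −pᵢ log₂ pᵢ: 0.5·1 + 0.25·2 + 0.25·2; summed, H = 1.500 bits.
Mean RT = a + bH = 185 + 160·1.500 = 425.00 ms.

425 ms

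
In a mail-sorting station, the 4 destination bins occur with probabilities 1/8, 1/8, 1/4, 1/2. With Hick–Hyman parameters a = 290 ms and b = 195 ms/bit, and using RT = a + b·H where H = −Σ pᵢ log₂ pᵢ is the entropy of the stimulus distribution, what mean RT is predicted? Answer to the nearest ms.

Each term −pᵢ log₂ pᵢ: 0.125·3 + 0.125·3 + 0.25·2 + 0.5·1; summed, H = 1.750 bits.
Mean RT = a + bH = 290 + 195·1.750 = 631.25 ms.

631 ms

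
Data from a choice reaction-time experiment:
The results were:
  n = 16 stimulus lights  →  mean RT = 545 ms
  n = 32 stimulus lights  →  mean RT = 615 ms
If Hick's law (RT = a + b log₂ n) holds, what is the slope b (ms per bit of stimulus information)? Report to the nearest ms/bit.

70 ms/bit

b = (RT₂ − RT₁)/(log₂ n₂ − log₂ n₁) = (615 − 545)/(5 − 4) = 70 ms/bit.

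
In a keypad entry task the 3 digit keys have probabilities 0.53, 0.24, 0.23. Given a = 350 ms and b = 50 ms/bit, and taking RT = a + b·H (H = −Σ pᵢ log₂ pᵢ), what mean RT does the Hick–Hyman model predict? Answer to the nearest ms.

423 ms

Entropy contributions −pᵢ log₂ pᵢ: 0.4854, 0.4941, 0.4877; sum H = 1.4672 bits.
RT = a + bH = 350 + 50·1.4672 = 423.36 ms.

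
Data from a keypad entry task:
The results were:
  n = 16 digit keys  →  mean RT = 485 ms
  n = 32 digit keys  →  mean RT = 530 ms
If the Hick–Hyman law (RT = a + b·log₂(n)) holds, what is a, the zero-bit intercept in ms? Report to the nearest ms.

b = (RT₂ − RT₁)/(log₂ n₂ − log₂ n₁) = (530 − 485)/(5 − 4) = 45 ms/bit.
Intercept: a = 485 − 45·log₂(16) = 305.000 ms.

305 ms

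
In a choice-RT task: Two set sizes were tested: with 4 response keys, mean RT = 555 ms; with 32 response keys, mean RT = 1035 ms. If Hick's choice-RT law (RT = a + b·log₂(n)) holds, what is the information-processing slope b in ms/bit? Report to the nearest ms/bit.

160 ms/bit

The slope on a log₂ axis is (1035 − 555) / (5 − 2) = 160 ms/bit.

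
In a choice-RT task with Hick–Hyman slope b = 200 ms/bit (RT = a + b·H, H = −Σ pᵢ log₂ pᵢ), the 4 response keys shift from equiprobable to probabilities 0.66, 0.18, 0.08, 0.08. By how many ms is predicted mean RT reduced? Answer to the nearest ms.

The RT saving is b·ΔH. Equiprobable H₀ = log₂(4) = 2.0000 bits; with the given probabilities H = 1.4240 bits.
b·(H₀ − H) = 200 × (2.0000 − 1.4240) = 115.21 ms.

115 ms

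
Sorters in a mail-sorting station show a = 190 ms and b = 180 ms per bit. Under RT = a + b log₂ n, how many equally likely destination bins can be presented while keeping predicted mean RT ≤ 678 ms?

180·log₂ n ≤ 678 − 190 = 488, giving log₂ n ≤ 2.7111 and n ≤ 6.548. The largest whole number is 6.

6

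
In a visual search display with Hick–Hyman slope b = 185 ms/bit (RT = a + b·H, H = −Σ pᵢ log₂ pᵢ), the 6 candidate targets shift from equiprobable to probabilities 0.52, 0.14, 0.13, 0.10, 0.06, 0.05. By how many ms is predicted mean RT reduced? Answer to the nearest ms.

The RT saving is b·ΔH. Equiprobable H₀ = log₂(6) = 2.5850 bits; with the given probabilities H = 2.0622 bits.
b·(H₀ − H) = 185 × (2.5850 − 2.0622) = 96.72 ms.

97 ms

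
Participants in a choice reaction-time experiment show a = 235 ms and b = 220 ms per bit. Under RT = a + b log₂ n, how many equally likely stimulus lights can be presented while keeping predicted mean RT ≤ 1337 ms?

32

Information budget: (1337 − 235)/220 = 5.0091 bits, so n ≤ 2^5.0091 = 32.202 → at most 32.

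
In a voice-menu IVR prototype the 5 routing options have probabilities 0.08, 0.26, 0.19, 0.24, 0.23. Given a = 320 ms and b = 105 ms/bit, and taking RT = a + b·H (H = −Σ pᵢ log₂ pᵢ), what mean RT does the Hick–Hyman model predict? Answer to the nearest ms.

Entropy contributions −pᵢ log₂ pᵢ: 0.2915, 0.5053, 0.4552, 0.4941, 0.4877; sum H = 2.2338 bits.
RT = a + bH = 320 + 105·2.2338 = 554.55 ms.

555 ms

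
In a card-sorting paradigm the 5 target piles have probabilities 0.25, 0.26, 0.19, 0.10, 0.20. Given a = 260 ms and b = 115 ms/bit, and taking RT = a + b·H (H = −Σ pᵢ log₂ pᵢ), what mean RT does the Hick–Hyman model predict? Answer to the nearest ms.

520 ms

Entropy contributions −pᵢ log₂ pᵢ: 0.5000, 0.5053, 0.4552, 0.3322, 0.4644; sum H = 2.2571 bits.
RT = a + bH = 260 + 115·2.2571 = 519.57 ms.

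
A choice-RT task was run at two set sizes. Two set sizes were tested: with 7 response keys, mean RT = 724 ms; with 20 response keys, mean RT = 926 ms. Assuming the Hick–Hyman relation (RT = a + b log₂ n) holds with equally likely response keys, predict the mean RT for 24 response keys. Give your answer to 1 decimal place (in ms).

Solve the two-equation system in a and b:
  b = (926 − 724) / (log₂ 20 − log₂ 7) = 202 / (4.3219 − 2.8074) = 133.371 ms/bit
  a = 724 − 133.371 × 2.8074 = 349.581 ms
Then RT(24) = 349.581 + 133.371 × log₂ 24 = 349.581 + 133.371 × 4.5850 ≈ 961.081 ms.

961.1 ms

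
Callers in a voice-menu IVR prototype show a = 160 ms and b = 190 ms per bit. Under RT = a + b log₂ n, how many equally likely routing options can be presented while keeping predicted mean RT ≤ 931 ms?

Information budget: (931 − 160)/190 = 4.0579 bits, so n ≤ 2^4.0579 = 16.655 → at most 16.

16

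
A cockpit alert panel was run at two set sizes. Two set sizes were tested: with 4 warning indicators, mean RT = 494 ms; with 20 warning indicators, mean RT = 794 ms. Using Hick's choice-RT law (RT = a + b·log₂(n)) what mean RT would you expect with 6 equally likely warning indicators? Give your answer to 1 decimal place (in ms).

569.6 ms

Solve the two-equation system in a and b:
  b = (794 − 494) / (log₂ 20 − log₂ 4) = 300 / (4.3219 − 2) = 129.203 ms/bit
  a = 494 − 129.203 × 2 = 235.594 ms
Then RT(6) = 235.594 + 129.203 × log₂ 6 = 235.594 + 129.203 × 2.5850 ≈ 569.579 ms.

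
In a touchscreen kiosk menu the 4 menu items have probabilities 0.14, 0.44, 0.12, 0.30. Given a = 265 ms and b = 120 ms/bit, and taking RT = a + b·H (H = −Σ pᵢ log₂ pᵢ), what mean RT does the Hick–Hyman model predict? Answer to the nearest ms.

H = 0.14·log₂(1/0.14) + 0.44·log₂(1/0.44) + 0.12·log₂(1/0.12) + 0.30·log₂(1/0.30) = 1.8064 bits.
RT = 265 + 120 × 1.8064 = 481.77 ms.

482 ms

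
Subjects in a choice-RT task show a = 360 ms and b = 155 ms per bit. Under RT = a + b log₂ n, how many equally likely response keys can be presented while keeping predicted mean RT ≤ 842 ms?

8

Set 360 + 155·log₂ n ≤ 842 → log₂ n ≤ (842 − 360)/155 = 3.1097.
So n ≤ 2^3.1097 = 8.632; the largest integer n is 8.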